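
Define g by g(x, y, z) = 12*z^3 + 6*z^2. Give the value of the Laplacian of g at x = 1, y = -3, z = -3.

-204

∂²g/∂x² = 0
∂²g/∂y² = 0
∂²g/∂z² = 12*(6*z + 1)
∇²g = 72*z + 12
At (1, -3, -3): -204.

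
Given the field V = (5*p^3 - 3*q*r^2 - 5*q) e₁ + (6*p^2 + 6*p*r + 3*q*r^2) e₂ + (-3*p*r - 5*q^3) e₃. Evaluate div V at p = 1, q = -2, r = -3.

39

∂V₁/∂p = 15*p^2
∂V₂/∂q = 3*r^2
∂V₃/∂r = -3*p
∇·V = 15*p^2 - 3*p + 3*r^2
At (1, -2, -3): 39.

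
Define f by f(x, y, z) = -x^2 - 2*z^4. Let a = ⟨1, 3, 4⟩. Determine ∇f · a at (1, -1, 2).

-258

∂f/∂x = -2*x
∂f/∂y = 0
∂f/∂z = -8*z^3
∇f at (1, -1, 2) = (-2, 0, -64)
∇f · a = (-2)(1) + (0)(3) + (-64)(4) = -258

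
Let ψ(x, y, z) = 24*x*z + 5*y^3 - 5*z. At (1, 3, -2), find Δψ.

∂²ψ/∂x² = 0
∂²ψ/∂y² = 30*y
∂²ψ/∂z² = 0
∇²ψ = 30*y
At (1, 3, -2): 90.

90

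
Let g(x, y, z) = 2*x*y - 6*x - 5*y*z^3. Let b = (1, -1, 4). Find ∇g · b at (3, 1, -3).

∂g/∂x = 2*y - 6
∂g/∂y = 2*x - 5*z^3
∂g/∂z = -15*y*z^2
∇g at (3, 1, -3) = (-4, 141, -135)
∇g · b = (-4)(1) + (141)(-1) + (-135)(4) = -685

-685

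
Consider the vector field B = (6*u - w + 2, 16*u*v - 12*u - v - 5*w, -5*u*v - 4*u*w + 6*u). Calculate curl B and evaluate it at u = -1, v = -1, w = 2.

(10, -4, -28)

(∇×B)₁ = ∂B₃/∂v − ∂B₂/∂w = -5*u + 5
(∇×B)₂ = ∂B₁/∂w − ∂B₃/∂u = 5*v + 4*w - 7
(∇×B)₃ = ∂B₂/∂u − ∂B₁/∂v = 16*v - 12
∇×B = (-5*u + 5, 5*v + 4*w - 7, 16*v - 12)
At (-1, -1, 2): (10, -4, -28).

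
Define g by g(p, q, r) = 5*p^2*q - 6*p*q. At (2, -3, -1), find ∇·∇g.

∂²g/∂p² = 10*q
∂²g/∂q² = 0
∂²g/∂r² = 0
∇²g = 10*q
At (2, -3, -1): -30.

-30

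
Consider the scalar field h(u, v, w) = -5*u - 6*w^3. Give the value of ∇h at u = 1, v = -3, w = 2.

∂h/∂u = -5
∂h/∂v = 0
∂h/∂w = -18*w^2
∇h = (-5, 0, -18*w^2)
At (1, -3, 2): (-5, 0, -72).

(-5, 0, -72)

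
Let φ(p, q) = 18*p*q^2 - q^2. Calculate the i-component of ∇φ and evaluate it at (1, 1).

(∇φ)_1 = ∂φ/∂p = 18*q^2
At (1, 1): 18.

18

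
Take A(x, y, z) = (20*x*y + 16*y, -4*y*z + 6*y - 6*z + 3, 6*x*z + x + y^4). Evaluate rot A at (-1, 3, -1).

(126, 5, 4)

(∇×A)₁ = ∂A₃/∂y − ∂A₂/∂z = 4*y^3 + 4*y + 6
(∇×A)₂ = ∂A₁/∂z − ∂A₃/∂x = -6*z - 1
(∇×A)₃ = ∂A₂/∂x − ∂A₁/∂y = -20*x - 16
∇×A = (4*y^3 + 4*y + 6, -6*z - 1, -20*x - 16)
At (-1, 3, -1): (126, 5, 4).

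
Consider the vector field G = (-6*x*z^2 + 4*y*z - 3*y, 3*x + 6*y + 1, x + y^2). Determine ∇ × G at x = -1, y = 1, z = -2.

(∇×G)₁ = ∂G₃/∂y − ∂G₂/∂z = 2*y
(∇×G)₂ = ∂G₁/∂z − ∂G₃/∂x = -12*x*z + 4*y - 1
(∇×G)₃ = ∂G₂/∂x − ∂G₁/∂y = -4*z + 6
∇×G = (2*y, -12*x*z + 4*y - 1, -4*z + 6)
At (-1, 1, -2): (2, -21, 14).

(2, -21, 14)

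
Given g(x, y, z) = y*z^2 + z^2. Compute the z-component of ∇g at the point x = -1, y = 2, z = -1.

(∇g)_3 = ∂g/∂z = 2*y*z + 2*z
At (-1, 2, -1): -6.

-6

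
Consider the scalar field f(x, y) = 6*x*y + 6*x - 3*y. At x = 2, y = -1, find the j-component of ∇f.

9

(∇f)_2 = ∂f/∂y = 6*x - 3
At (2, -1): 9.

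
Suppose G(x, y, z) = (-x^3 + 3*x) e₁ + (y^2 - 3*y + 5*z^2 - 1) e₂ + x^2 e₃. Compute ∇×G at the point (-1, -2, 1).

(∇×G)₁ = ∂G₃/∂y − ∂G₂/∂z = -10*z
(∇×G)₂ = ∂G₁/∂z − ∂G₃/∂x = -2*x
(∇×G)₃ = ∂G₂/∂x − ∂G₁/∂y = 0
∇×G = (-10*z, -2*x, 0)
At (-1, -2, 1): (-10, 2, 0).

(-10, 2, 0)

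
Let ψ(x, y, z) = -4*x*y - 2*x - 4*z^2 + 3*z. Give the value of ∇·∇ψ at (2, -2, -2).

-8

∂²ψ/∂x² = 0
∂²ψ/∂y² = 0
∂²ψ/∂z² = -8
∇²ψ = -8
At (2, -2, -2): -8.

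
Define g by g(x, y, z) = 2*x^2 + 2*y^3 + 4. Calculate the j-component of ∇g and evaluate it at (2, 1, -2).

6

(∇g)_2 = ∂g/∂y = 6*y^2
At (2, 1, -2): 6.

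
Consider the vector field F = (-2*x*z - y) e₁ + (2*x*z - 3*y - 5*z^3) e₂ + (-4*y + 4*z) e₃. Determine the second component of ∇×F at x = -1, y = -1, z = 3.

(∇×F)_2 = ∂F₁/∂z − ∂F₃/∂x
= -2*x − (0)
= -2*x
At (-1, -1, 3): 2.

2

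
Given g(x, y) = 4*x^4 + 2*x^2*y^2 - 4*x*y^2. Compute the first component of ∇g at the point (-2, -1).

-140

(∇g)_1 = ∂g/∂x = 16*x^3 + 4*x*y^2 - 4*y^2
At (-2, -1): -140.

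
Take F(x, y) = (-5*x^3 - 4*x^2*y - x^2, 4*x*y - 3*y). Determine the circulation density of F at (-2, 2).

24

∂F₂/∂x = 4*y
∂F₁/∂y = -4*x^2
Scalar curl = 4*x^2 + 4*y
At (-2, 2): 24.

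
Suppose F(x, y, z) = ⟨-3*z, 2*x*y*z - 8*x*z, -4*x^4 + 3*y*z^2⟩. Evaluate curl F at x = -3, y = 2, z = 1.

(-9, -435, -4)

(∇×F)₁ = ∂F₃/∂y − ∂F₂/∂z = -2*x*y + 8*x + 3*z^2
(∇×F)₂ = ∂F₁/∂z − ∂F₃/∂x = 16*x^3 - 3
(∇×F)₃ = ∂F₂/∂x − ∂F₁/∂y = 2*y*z - 8*z
∇×F = (-2*x*y + 8*x + 3*z^2, 16*x^3 - 3, 2*y*z - 8*z)
At (-3, 2, 1): (-9, -435, -4).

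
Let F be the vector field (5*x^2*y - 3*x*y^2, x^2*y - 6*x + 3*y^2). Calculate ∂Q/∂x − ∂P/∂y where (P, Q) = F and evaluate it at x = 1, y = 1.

-3

∂F₂/∂x = 2*x*y - 6
∂F₁/∂y = 5*x^2 - 6*x*y
Scalar curl = -5*x^2 + 8*x*y - 6
At (1, 1): -3.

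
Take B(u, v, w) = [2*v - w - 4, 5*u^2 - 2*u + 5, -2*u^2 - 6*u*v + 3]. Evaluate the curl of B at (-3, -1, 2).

(18, -19, -34)

(∇×B)₁ = ∂B₃/∂v − ∂B₂/∂w = -6*u
(∇×B)₂ = ∂B₁/∂w − ∂B₃/∂u = 4*u + 6*v - 1
(∇×B)₃ = ∂B₂/∂u − ∂B₁/∂v = 10*u - 4
∇×B = (-6*u, 4*u + 6*v - 1, 10*u - 4)
At (-3, -1, 2): (18, -19, -34).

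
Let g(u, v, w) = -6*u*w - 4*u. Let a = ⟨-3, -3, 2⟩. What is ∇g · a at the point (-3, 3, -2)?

∂g/∂u = -6*w - 4
∂g/∂v = 0
∂g/∂w = -6*u
∇g at (-3, 3, -2) = (8, 0, 18)
∇g · a = (8)(-3) + (0)(-3) + (18)(2) = 12

12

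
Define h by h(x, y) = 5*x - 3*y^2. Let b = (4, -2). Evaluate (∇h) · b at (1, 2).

44

∂h/∂x = 5
∂h/∂y = -6*y
∇h at (1, 2) = (5, -12)
∇h · b = (5)(4) + (-12)(-2) = 44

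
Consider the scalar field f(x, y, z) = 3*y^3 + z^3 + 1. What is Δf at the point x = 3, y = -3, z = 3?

-36

∂²f/∂x² = 0
∂²f/∂y² = 18*y
∂²f/∂z² = 6*z
∇²f = 18*y + 6*z
At (3, -3, 3): -36.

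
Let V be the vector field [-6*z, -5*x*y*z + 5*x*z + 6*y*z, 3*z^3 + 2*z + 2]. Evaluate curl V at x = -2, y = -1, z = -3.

(26, -6, -30)

(∇×V)₁ = ∂V₃/∂y − ∂V₂/∂z = 5*x*y - 5*x - 6*y
(∇×V)₂ = ∂V₁/∂z − ∂V₃/∂x = -6
(∇×V)₃ = ∂V₂/∂x − ∂V₁/∂y = -5*y*z + 5*z
∇×V = (5*x*y - 5*x - 6*y, -6, -5*y*z + 5*z)
At (-2, -1, -3): (26, -6, -30).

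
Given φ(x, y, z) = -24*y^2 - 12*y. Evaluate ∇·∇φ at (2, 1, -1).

-48

∂²φ/∂x² = 0
∂²φ/∂y² = -48
∂²φ/∂z² = 0
∇²φ = -48
At (2, 1, -1): -48.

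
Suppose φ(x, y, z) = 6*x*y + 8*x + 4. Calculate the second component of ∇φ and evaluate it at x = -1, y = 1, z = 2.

(∇φ)_2 = ∂φ/∂y = 6*x
At (-1, 1, 2): -6.

-6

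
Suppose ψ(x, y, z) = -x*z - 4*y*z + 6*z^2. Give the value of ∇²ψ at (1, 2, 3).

∂²ψ/∂x² = 0
∂²ψ/∂y² = 0
∂²ψ/∂z² = 12
∇²ψ = 12
At (1, 2, 3): 12.

12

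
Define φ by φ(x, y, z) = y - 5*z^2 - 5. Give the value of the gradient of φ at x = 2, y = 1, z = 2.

(0, 1, -20)

∂φ/∂x = 0
∂φ/∂y = 1
∂φ/∂z = -10*z
∇φ = (0, 1, -10*z)
At (2, 1, 2): (0, 1, -20).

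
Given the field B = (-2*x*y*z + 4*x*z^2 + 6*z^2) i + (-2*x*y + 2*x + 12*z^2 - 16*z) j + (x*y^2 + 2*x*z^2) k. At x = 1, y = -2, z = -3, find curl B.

(∇×B)₁ = ∂B₃/∂y − ∂B₂/∂z = 2*x*y - 24*z + 16
(∇×B)₂ = ∂B₁/∂z − ∂B₃/∂x = -2*x*y + 8*x*z - y^2 - 2*z^2 + 12*z
(∇×B)₃ = ∂B₂/∂x − ∂B₁/∂y = 2*x*z - 2*y + 2
∇×B = (2*x*y - 24*z + 16, -2*x*y + 8*x*z - y^2 - 2*z^2 + 12*z, 2*x*z - 2*y + 2)
At (1, -2, -3): (84, -78, 0).

(84, -78, 0)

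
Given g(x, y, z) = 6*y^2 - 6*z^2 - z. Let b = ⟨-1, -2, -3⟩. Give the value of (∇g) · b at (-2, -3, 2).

∂g/∂x = 0
∂g/∂y = 12*y
∂g/∂z = -12*z - 1
∇g at (-2, -3, 2) = (0, -36, -25)
∇g · b = (0)(-1) + (-36)(-2) + (-25)(-3) = 147

147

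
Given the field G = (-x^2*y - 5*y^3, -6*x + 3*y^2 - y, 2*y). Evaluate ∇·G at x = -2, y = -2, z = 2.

-21

∂G₁/∂x = -2*x*y
∂G₂/∂y = 6*y - 1
∂G₃/∂z = 0
∇·G = -2*x*y + 6*y - 1
At (-2, -2, 2): -21.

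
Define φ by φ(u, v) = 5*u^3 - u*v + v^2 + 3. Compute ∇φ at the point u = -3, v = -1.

(136, 1)

∂φ/∂u = 15*u^2 - v
∂φ/∂v = -u + 2*v
∇φ = (15*u^2 - v, -u + 2*v)
At (-3, -1): (136, 1).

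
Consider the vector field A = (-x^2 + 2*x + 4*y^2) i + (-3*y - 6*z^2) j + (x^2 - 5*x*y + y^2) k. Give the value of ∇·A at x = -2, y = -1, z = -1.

3

∂A₁/∂x = -2*x + 2
∂A₂/∂y = -3
∂A₃/∂z = 0
∇·A = -2*x - 1
At (-2, -1, -1): 3.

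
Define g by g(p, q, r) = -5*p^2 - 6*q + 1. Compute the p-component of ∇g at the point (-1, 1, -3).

(∇g)_1 = ∂g/∂p = -10*p
At (-1, 1, -3): 10.

10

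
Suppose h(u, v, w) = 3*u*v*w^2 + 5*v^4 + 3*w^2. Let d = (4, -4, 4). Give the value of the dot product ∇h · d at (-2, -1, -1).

∂h/∂u = 3*v*w^2
∂h/∂v = 3*u*w^2 + 20*v^3
∂h/∂w = 6*u*v*w + 6*w
∇h at (-2, -1, -1) = (-3, -26, -18)
∇h · d = (-3)(4) + (-26)(-4) + (-18)(4) = 20

20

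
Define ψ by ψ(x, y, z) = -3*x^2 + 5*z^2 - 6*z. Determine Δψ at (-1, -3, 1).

∂²ψ/∂x² = -6
∂²ψ/∂y² = 0
∂²ψ/∂z² = 10
∇²ψ = 4
At (-1, -3, 1): 4.

4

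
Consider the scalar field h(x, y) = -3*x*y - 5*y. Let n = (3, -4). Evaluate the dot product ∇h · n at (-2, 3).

∂h/∂x = -3*y
∂h/∂y = -3*x - 5
∇h at (-2, 3) = (-9, 1)
∇h · n = (-9)(3) + (1)(-4) = -31

-31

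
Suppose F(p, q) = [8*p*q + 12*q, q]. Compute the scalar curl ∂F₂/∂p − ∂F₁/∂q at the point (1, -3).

∂F₂/∂p = 0
∂F₁/∂q = 8*p + 12
Scalar curl = -8*p - 12
At (1, -3): -20.

-20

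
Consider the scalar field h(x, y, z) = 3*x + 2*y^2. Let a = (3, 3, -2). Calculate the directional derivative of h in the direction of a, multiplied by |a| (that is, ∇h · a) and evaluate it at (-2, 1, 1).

∂h/∂x = 3
∂h/∂y = 4*y
∂h/∂z = 0
∇h at (-2, 1, 1) = (3, 4, 0)
∇h · a = (3)(3) + (4)(3) + (0)(-2) = 21

21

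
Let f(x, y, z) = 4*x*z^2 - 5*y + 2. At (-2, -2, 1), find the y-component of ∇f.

-5

(∇f)_2 = ∂f/∂y = -5
At (-2, -2, 1): -5.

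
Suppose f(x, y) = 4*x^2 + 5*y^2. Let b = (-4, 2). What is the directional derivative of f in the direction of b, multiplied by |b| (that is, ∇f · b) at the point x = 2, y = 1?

-44

∂f/∂x = 8*x
∂f/∂y = 10*y
∇f at (2, 1) = (16, 10)
∇f · b = (16)(-4) + (10)(2) = -44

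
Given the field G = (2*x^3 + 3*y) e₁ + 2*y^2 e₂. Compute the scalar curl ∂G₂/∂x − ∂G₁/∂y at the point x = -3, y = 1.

∂G₂/∂x = 0
∂G₁/∂y = 3
Scalar curl = -3
At (-3, 1): -3.

-3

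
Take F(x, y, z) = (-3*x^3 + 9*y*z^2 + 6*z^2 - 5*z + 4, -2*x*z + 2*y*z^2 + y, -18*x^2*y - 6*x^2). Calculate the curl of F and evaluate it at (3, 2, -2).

(-140, 151, -32)

(∇×F)₁ = ∂F₃/∂y − ∂F₂/∂z = -18*x^2 + 2*x - 4*y*z
(∇×F)₂ = ∂F₁/∂z − ∂F₃/∂x = 36*x*y + 12*x + 18*y*z + 12*z - 5
(∇×F)₃ = ∂F₂/∂x − ∂F₁/∂y = -9*z^2 - 2*z
∇×F = (-18*x^2 + 2*x - 4*y*z, 36*x*y + 12*x + 18*y*z + 12*z - 5, -9*z^2 - 2*z)
At (3, 2, -2): (-140, 151, -32).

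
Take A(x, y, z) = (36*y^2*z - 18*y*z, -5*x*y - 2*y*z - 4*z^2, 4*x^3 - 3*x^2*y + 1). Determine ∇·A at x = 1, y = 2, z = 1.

∂A₁/∂x = 0
∂A₂/∂y = -5*x - 2*z
∂A₃/∂z = 0
∇·A = -5*x - 2*z
At (1, 2, 1): -7.

-7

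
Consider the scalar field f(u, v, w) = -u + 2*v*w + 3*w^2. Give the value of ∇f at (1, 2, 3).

(-1, 6, 22)

∂f/∂u = -1
∂f/∂v = 2*w
∂f/∂w = 2*v + 6*w
∇f = (-1, 2*w, 2*v + 6*w)
At (1, 2, 3): (-1, 6, 22).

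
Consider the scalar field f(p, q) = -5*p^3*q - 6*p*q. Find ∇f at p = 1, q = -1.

∂f/∂p = -15*p^2*q - 6*q
∂f/∂q = -5*p^3 - 6*p
∇f = (-15*p^2*q - 6*q, -5*p^3 - 6*p)
At (1, -1): (21, -11).

(21, -11)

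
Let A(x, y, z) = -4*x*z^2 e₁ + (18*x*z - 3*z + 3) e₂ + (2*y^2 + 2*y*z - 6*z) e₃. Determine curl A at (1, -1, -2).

(∇×A)₁ = ∂A₃/∂y − ∂A₂/∂z = -18*x + 4*y + 2*z + 3
(∇×A)₂ = ∂A₁/∂z − ∂A₃/∂x = -8*x*z
(∇×A)₃ = ∂A₂/∂x − ∂A₁/∂y = 18*z
∇×A = (-18*x + 4*y + 2*z + 3, -8*x*z, 18*z)
At (1, -1, -2): (-23, 16, -36).

(-23, 16, -36)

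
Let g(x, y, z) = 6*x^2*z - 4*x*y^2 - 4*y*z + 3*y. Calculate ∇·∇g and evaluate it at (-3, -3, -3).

∂²g/∂x² = 12*z
∂²g/∂y² = -8*x
∂²g/∂z² = 0
∇²g = -8*x + 12*z
At (-3, -3, -3): -12.

-12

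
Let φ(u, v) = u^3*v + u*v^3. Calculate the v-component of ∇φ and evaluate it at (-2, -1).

(∇φ)_2 = ∂φ/∂v = u^3 + 3*u*v^2
At (-2, -1): -14.

-14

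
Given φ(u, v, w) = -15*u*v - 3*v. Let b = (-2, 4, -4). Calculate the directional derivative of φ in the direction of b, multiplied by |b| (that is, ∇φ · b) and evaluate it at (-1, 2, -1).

∂φ/∂u = -15*v
∂φ/∂v = -15*u - 3
∂φ/∂w = 0
∇φ at (-1, 2, -1) = (-30, 12, 0)
∇φ · b = (-30)(-2) + (12)(4) + (0)(-4) = 108

108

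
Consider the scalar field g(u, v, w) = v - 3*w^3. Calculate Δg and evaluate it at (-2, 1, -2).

∂²g/∂u² = 0
∂²g/∂v² = 0
∂²g/∂w² = -18*w
∇²g = -18*w
At (-2, 1, -2): 36.

36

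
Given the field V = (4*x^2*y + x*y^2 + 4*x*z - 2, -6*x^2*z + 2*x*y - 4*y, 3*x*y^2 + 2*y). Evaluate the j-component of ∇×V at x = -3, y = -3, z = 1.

-39

(∇×V)_2 = ∂V₁/∂z − ∂V₃/∂x
= 4*x − (3*y^2)
= 4*x - 3*y^2
At (-3, -3, 1): -39.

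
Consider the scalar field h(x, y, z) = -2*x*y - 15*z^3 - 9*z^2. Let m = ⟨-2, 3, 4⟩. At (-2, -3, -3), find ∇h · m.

-1404

∂h/∂x = -2*y
∂h/∂y = -2*x
∂h/∂z = -45*z^2 - 18*z
∇h at (-2, -3, -3) = (6, 4, -351)
∇h · m = (6)(-2) + (4)(3) + (-351)(4) = -1404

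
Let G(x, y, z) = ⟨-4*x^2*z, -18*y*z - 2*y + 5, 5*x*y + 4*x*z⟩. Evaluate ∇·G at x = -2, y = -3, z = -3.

-4

∂G₁/∂x = -8*x*z
∂G₂/∂y = -18*z - 2
∂G₃/∂z = 4*x
∇·G = -8*x*z + 4*x - 18*z - 2
At (-2, -3, -3): -4.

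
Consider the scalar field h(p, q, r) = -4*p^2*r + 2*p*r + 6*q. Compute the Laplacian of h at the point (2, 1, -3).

24

∂²h/∂p² = -8*r
∂²h/∂q² = 0
∂²h/∂r² = 0
∇²h = -8*r
At (2, 1, -3): 24.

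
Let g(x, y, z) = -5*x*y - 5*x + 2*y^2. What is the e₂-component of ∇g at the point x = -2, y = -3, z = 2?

-2

(∇g)_2 = ∂g/∂y = -5*x + 4*y
At (-2, -3, 2): -2.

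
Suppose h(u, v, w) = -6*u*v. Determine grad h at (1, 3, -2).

(-18, -6, 0)

∂h/∂u = -6*v
∂h/∂v = -6*u
∂h/∂w = 0
∇h = (-6*v, -6*u, 0)
At (1, 3, -2): (-18, -6, 0).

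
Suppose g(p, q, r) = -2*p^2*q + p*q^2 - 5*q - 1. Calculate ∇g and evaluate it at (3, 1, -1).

∂g/∂p = -4*p*q + q^2
∂g/∂q = -2*p^2 + 2*p*q - 5
∂g/∂r = 0
∇g = (-4*p*q + q^2, -2*p^2 + 2*p*q - 5, 0)
At (3, 1, -1): (-11, -17, 0).

(-11, -17, 0)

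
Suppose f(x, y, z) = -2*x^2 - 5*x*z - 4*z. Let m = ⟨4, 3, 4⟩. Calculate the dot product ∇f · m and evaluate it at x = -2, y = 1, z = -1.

∂f/∂x = -4*x - 5*z
∂f/∂y = 0
∂f/∂z = -5*x - 4
∇f at (-2, 1, -1) = (13, 0, 6)
∇f · m = (13)(4) + (0)(3) + (6)(4) = 76

76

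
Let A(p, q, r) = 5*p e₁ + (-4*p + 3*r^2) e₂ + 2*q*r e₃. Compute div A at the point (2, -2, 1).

∂A₁/∂p = 5
∂A₂/∂q = 0
∂A₃/∂r = 2*q
∇·A = 2*q + 5
At (2, -2, 1): 1.

1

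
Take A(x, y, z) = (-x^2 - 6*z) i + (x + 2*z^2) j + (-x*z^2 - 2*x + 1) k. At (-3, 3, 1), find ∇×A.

(-4, -3, 1)

(∇×A)₁ = ∂A₃/∂y − ∂A₂/∂z = -4*z
(∇×A)₂ = ∂A₁/∂z − ∂A₃/∂x = z^2 - 4
(∇×A)₃ = ∂A₂/∂x − ∂A₁/∂y = 1
∇×A = (-4*z, z^2 - 4, 1)
At (-3, 3, 1): (-4, -3, 1).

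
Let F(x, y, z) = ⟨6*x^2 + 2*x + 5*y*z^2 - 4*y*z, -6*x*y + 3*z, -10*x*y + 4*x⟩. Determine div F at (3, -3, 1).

∂F₁/∂x = 12*x + 2
∂F₂/∂y = -6*x
∂F₃/∂z = 0
∇·F = 6*x + 2
At (3, -3, 1): 20.

20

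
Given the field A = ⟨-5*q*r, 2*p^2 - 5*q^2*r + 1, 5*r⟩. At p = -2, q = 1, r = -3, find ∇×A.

(∇×A)₁ = ∂A₃/∂q − ∂A₂/∂r = 5*q^2
(∇×A)₂ = ∂A₁/∂r − ∂A₃/∂p = -5*q
(∇×A)₃ = ∂A₂/∂p − ∂A₁/∂q = 4*p + 5*r
∇×A = (5*q^2, -5*q, 4*p + 5*r)
At (-2, 1, -3): (5, -5, -23).

(5, -5, -23)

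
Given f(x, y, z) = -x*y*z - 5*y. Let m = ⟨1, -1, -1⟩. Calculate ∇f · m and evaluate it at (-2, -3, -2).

9

∂f/∂x = -y*z
∂f/∂y = -x*z - 5
∂f/∂z = -x*y
∇f at (-2, -3, -2) = (-6, -9, -6)
∇f · m = (-6)(1) + (-9)(-1) + (-6)(-1) = 9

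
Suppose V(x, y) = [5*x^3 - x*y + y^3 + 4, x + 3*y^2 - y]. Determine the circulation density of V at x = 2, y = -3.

∂V₂/∂x = 1
∂V₁/∂y = -x + 3*y^2
Scalar curl = x - 3*y^2 + 1
At (2, -3): -24.

-24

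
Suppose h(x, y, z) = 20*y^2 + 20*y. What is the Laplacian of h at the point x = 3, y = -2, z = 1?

∂²h/∂x² = 0
∂²h/∂y² = 40
∂²h/∂z² = 0
∇²h = 40
At (3, -2, 1): 40.

40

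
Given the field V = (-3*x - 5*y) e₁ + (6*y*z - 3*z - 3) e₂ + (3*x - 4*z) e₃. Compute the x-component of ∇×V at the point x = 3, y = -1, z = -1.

(∇×V)_1 = ∂V₃/∂y − ∂V₂/∂z
= 0 − (6*y - 3)
= -6*y + 3
At (3, -1, -1): 9.

9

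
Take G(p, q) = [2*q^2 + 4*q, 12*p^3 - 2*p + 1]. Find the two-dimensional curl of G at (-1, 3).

∂G₂/∂p = 36*p^2 - 2
∂G₁/∂q = 4*q + 4
Scalar curl = 36*p^2 - 4*q - 6
At (-1, 3): 18.

18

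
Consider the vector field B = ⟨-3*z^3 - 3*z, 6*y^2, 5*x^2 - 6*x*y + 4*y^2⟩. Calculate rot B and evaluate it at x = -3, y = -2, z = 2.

(2, -21, 0)

(∇×B)₁ = ∂B₃/∂y − ∂B₂/∂z = -6*x + 8*y
(∇×B)₂ = ∂B₁/∂z − ∂B₃/∂x = -10*x + 6*y - 9*z^2 - 3
(∇×B)₃ = ∂B₂/∂x − ∂B₁/∂y = 0
∇×B = (-6*x + 8*y, -10*x + 6*y - 9*z^2 - 3, 0)
At (-3, -2, 2): (2, -21, 0).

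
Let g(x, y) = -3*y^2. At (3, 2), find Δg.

-6

∂²g/∂x² = 0
∂²g/∂y² = -6
∇²g = -6
At (3, 2): -6.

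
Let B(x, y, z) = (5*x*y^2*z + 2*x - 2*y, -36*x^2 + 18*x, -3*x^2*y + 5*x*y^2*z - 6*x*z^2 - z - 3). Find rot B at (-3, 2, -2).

(93, -32, 116)

(∇×B)₁ = ∂B₃/∂y − ∂B₂/∂z = -3*x^2 + 10*x*y*z
(∇×B)₂ = ∂B₁/∂z − ∂B₃/∂x = 5*x*y^2 + 6*x*y - 5*y^2*z + 6*z^2
(∇×B)₃ = ∂B₂/∂x − ∂B₁/∂y = -10*x*y*z - 72*x + 20
∇×B = (-3*x^2 + 10*x*y*z, 5*x*y^2 + 6*x*y - 5*y^2*z + 6*z^2, -10*x*y*z - 72*x + 20)
At (-3, 2, -2): (93, -32, 116).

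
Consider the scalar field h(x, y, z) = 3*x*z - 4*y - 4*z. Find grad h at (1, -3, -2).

∂h/∂x = 3*z
∂h/∂y = -4
∂h/∂z = 3*x - 4
∇h = (3*z, -4, 3*x - 4)
At (1, -3, -2): (-6, -4, -1).

(-6, -4, -1)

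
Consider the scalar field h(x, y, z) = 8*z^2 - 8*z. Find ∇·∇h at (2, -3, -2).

∂²h/∂x² = 0
∂²h/∂y² = 0
∂²h/∂z² = 16
∇²h = 16
At (2, -3, -2): 16.

16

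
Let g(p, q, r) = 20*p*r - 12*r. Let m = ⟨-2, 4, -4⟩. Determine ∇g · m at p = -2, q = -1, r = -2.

288

∂g/∂p = 20*r
∂g/∂q = 0
∂g/∂r = 20*p - 12
∇g at (-2, -1, -2) = (-40, 0, -52)
∇g · m = (-40)(-2) + (0)(4) + (-52)(-4) = 288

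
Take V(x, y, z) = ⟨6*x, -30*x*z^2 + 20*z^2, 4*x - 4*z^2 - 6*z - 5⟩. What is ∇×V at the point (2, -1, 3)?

(240, -4, -270)

(∇×V)₁ = ∂V₃/∂y − ∂V₂/∂z = 60*x*z - 40*z
(∇×V)₂ = ∂V₁/∂z − ∂V₃/∂x = -4
(∇×V)₃ = ∂V₂/∂x − ∂V₁/∂y = -30*z^2
∇×V = (60*x*z - 40*z, -4, -30*z^2)
At (2, -1, 3): (240, -4, -270).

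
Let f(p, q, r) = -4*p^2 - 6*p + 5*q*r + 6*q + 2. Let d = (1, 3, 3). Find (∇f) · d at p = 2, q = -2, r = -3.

-79

∂f/∂p = -8*p - 6
∂f/∂q = 5*r + 6
∂f/∂r = 5*q
∇f at (2, -2, -3) = (-22, -9, -10)
∇f · d = (-22)(1) + (-9)(3) + (-10)(3) = -79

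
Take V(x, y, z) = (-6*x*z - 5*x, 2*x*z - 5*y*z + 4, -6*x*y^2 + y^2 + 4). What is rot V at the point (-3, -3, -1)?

(∇×V)₁ = ∂V₃/∂y − ∂V₂/∂z = -12*x*y - 2*x + 7*y
(∇×V)₂ = ∂V₁/∂z − ∂V₃/∂x = -6*x + 6*y^2
(∇×V)₃ = ∂V₂/∂x − ∂V₁/∂y = 2*z
∇×V = (-12*x*y - 2*x + 7*y, -6*x + 6*y^2, 2*z)
At (-3, -3, -1): (-123, 72, -2).

(-123, 72, -2)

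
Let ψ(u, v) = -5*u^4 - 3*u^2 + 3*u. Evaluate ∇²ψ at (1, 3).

∂²ψ/∂u² = -6*(10*u^2 + 1)
∂²ψ/∂v² = 0
∇²ψ = -60*u^2 - 6
At (1, 3): -66.

-66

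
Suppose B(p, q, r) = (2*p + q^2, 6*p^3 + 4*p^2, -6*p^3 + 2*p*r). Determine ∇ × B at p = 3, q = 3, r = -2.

(0, 166, 180)

(∇×B)₁ = ∂B₃/∂q − ∂B₂/∂r = 0
(∇×B)₂ = ∂B₁/∂r − ∂B₃/∂p = 18*p^2 - 2*r
(∇×B)₃ = ∂B₂/∂p − ∂B₁/∂q = 18*p^2 + 8*p - 2*q
∇×B = (0, 18*p^2 - 2*r, 18*p^2 + 8*p - 2*q)
At (3, 3, -2): (0, 166, 180).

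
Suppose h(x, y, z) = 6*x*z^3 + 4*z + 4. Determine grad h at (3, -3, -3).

∂h/∂x = 6*z^3
∂h/∂y = 0
∂h/∂z = 18*x*z^2 + 4
∇h = (6*z^3, 0, 18*x*z^2 + 4)
At (3, -3, -3): (-162, 0, 490).

(-162, 0, 490)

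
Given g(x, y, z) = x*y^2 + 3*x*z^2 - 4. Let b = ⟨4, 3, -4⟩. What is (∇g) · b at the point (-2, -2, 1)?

∂g/∂x = y^2 + 3*z^2
∂g/∂y = 2*x*y
∂g/∂z = 6*x*z
∇g at (-2, -2, 1) = (7, 8, -12)
∇g · b = (7)(4) + (8)(3) + (-12)(-4) = 100

100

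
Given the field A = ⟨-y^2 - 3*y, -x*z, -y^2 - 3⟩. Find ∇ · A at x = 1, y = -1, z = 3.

∂A₁/∂x = 0
∂A₂/∂y = 0
∂A₃/∂z = 0
∇·A = 0
At (1, -1, 3): 0.

0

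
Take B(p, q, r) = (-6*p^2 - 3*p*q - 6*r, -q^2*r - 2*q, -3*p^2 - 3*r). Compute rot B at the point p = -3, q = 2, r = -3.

(∇×B)₁ = ∂B₃/∂q − ∂B₂/∂r = q^2
(∇×B)₂ = ∂B₁/∂r − ∂B₃/∂p = 6*p - 6
(∇×B)₃ = ∂B₂/∂p − ∂B₁/∂q = 3*p
∇×B = (q^2, 6*p - 6, 3*p)
At (-3, 2, -3): (4, -24, -9).

(4, -24, -9)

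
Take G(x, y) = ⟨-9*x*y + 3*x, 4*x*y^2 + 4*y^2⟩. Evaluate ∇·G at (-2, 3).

∂G₁/∂x = -9*y + 3
∂G₂/∂y = 8*x*y + 8*y
∇·G = 8*x*y - y + 3
At (-2, 3): -48.

-48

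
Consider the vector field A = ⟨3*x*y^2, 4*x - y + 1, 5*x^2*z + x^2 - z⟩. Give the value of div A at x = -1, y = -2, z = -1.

15

∂A₁/∂x = 3*y^2
∂A₂/∂y = -1
∂A₃/∂z = 5*x^2 - 1
∇·A = 5*x^2 + 3*y^2 - 2
At (-1, -2, -1): 15.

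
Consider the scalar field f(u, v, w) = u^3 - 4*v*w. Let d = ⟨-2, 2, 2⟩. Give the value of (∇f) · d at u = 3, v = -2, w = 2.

-54

∂f/∂u = 3*u^2
∂f/∂v = -4*w
∂f/∂w = -4*v
∇f at (3, -2, 2) = (27, -8, 8)
∇f · d = (27)(-2) + (-8)(2) + (8)(2) = -54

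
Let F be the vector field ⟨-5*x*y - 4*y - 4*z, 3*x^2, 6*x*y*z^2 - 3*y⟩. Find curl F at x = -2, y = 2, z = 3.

(-111, -112, -18)

(∇×F)₁ = ∂F₃/∂y − ∂F₂/∂z = 6*x*z^2 - 3
(∇×F)₂ = ∂F₁/∂z − ∂F₃/∂x = -6*y*z^2 - 4
(∇×F)₃ = ∂F₂/∂x − ∂F₁/∂y = 11*x + 4
∇×F = (6*x*z^2 - 3, -6*y*z^2 - 4, 11*x + 4)
At (-2, 2, 3): (-111, -112, -18).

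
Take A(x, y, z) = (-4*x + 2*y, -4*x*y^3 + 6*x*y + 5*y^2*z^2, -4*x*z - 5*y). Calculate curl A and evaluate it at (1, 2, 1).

(-45, 4, -22)

(∇×A)₁ = ∂A₃/∂y − ∂A₂/∂z = -10*y^2*z - 5
(∇×A)₂ = ∂A₁/∂z − ∂A₃/∂x = 4*z
(∇×A)₃ = ∂A₂/∂x − ∂A₁/∂y = -4*y^3 + 6*y - 2
∇×A = (-10*y^2*z - 5, 4*z, -4*y^3 + 6*y - 2)
At (1, 2, 1): (-45, 4, -22).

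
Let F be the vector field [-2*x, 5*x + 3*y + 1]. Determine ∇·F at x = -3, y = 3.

∂F₁/∂x = -2
∂F₂/∂y = 3
∇·F = 1
At (-3, 3): 1.

1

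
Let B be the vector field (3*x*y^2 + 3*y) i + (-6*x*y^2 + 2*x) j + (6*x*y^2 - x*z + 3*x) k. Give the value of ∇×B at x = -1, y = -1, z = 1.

(12, -8, -13)

(∇×B)₁ = ∂B₃/∂y − ∂B₂/∂z = 12*x*y
(∇×B)₂ = ∂B₁/∂z − ∂B₃/∂x = -6*y^2 + z - 3
(∇×B)₃ = ∂B₂/∂x − ∂B₁/∂y = -6*x*y - 6*y^2 - 1
∇×B = (12*x*y, -6*y^2 + z - 3, -6*x*y - 6*y^2 - 1)
At (-1, -1, 1): (12, -8, -13).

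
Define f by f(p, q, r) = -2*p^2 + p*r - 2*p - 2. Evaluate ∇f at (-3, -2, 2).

(12, 0, -3)

∂f/∂p = -4*p + r - 2
∂f/∂q = 0
∂f/∂r = p
∇f = (-4*p + r - 2, 0, p)
At (-3, -2, 2): (12, 0, -3).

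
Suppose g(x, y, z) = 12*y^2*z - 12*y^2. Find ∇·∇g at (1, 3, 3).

48

∂²g/∂x² = 0
∂²g/∂y² = 24*(z - 1)
∂²g/∂z² = 0
∇²g = 24*z - 24
At (1, 3, 3): 48.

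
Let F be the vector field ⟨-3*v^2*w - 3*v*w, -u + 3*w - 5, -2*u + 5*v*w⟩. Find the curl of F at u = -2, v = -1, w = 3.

(12, 2, -10)

(∇×F)₁ = ∂F₃/∂v − ∂F₂/∂w = 5*w - 3
(∇×F)₂ = ∂F₁/∂w − ∂F₃/∂u = -3*v^2 - 3*v + 2
(∇×F)₃ = ∂F₂/∂u − ∂F₁/∂v = 6*v*w + 3*w - 1
∇×F = (5*w - 3, -3*v^2 - 3*v + 2, 6*v*w + 3*w - 1)
At (-2, -1, 3): (12, 2, -10).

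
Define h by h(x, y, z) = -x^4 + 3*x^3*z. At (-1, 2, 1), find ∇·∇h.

-30

∂²h/∂x² = 6*x*(-2*x + 3*z)
∂²h/∂y² = 0
∂²h/∂z² = 0
∇²h = -12*x^2 + 18*x*z
At (-1, 2, 1): -30.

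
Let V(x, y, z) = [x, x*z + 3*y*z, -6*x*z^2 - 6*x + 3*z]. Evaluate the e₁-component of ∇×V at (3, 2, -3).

-9

(∇×V)_1 = ∂V₃/∂y − ∂V₂/∂z
= 0 − (x + 3*y)
= -x - 3*y
At (3, 2, -3): -9.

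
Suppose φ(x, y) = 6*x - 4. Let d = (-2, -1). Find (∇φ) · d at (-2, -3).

-12

∂φ/∂x = 6
∂φ/∂y = 0
∇φ at (-2, -3) = (6, 0)
∇φ · d = (6)(-2) + (0)(-1) = -12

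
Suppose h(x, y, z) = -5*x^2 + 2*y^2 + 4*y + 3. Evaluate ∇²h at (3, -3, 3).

∂²h/∂x² = -10
∂²h/∂y² = 4
∂²h/∂z² = 0
∇²h = -6
At (3, -3, 3): -6.

-6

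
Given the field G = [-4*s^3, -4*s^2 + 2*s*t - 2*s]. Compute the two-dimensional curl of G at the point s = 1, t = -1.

-12

∂G₂/∂s = -8*s + 2*t - 2
∂G₁/∂t = 0
Scalar curl = -8*s + 2*t - 2
At (1, -1): -12.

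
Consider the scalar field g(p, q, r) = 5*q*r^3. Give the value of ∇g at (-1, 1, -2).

(0, -40, 60)

∂g/∂p = 0
∂g/∂q = 5*r^3
∂g/∂r = 15*q*r^2
∇g = (0, 5*r^3, 15*q*r^2)
At (-1, 1, -2): (0, -40, 60).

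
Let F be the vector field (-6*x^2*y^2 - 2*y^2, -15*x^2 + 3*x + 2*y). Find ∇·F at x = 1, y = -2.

∂F₁/∂x = -12*x*y^2
∂F₂/∂y = 2
∇·F = -12*x*y^2 + 2
At (1, -2): -46.

-46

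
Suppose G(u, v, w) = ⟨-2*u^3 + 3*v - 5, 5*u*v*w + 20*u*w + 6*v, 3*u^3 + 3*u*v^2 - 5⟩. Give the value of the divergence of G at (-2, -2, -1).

-8

∂G₁/∂u = -6*u^2
∂G₂/∂v = 5*u*w + 6
∂G₃/∂w = 0
∇·G = -6*u^2 + 5*u*w + 6
At (-2, -2, -1): -8.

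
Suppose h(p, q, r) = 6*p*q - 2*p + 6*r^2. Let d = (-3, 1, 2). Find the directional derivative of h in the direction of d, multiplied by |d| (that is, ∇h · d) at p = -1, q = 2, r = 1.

-12

∂h/∂p = 6*q - 2
∂h/∂q = 6*p
∂h/∂r = 12*r
∇h at (-1, 2, 1) = (10, -6, 12)
∇h · d = (10)(-3) + (-6)(1) + (12)(2) = -12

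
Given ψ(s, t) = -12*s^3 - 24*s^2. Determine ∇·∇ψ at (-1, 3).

∂²ψ/∂s² = -24*(3*s + 2)
∂²ψ/∂t² = 0
∇²ψ = -72*s - 48
At (-1, 3): 24.

24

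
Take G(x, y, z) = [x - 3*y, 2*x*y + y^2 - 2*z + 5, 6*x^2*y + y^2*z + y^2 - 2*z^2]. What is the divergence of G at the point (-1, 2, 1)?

3

∂G₁/∂x = 1
∂G₂/∂y = 2*x + 2*y
∂G₃/∂z = y^2 - 4*z
∇·G = 2*x + y^2 + 2*y - 4*z + 1
At (-1, 2, 1): 3.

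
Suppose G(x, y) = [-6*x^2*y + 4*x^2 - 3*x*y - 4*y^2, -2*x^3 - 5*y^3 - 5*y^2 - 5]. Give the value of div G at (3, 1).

∂G₁/∂x = -12*x*y + 8*x - 3*y
∂G₂/∂y = -15*y^2 - 10*y
∇·G = -12*x*y + 8*x - 15*y^2 - 13*y
At (3, 1): -40.

-40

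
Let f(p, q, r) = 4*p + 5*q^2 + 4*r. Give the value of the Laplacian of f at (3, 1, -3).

10

∂²f/∂p² = 0
∂²f/∂q² = 10
∂²f/∂r² = 0
∇²f = 10
At (3, 1, -3): 10.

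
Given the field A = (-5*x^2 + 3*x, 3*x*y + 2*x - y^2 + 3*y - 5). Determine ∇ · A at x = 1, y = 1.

∂A₁/∂x = -10*x + 3
∂A₂/∂y = 3*x - 2*y + 3
∇·A = -7*x - 2*y + 6
At (1, 1): -3.

-3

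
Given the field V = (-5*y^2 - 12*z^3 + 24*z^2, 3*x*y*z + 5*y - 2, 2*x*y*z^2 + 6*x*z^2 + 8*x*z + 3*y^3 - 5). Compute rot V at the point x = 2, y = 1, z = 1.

(7, -4, 13)

(∇×V)₁ = ∂V₃/∂y − ∂V₂/∂z = -3*x*y + 2*x*z^2 + 9*y^2
(∇×V)₂ = ∂V₁/∂z − ∂V₃/∂x = -2*y*z^2 - 42*z^2 + 40*z
(∇×V)₃ = ∂V₂/∂x − ∂V₁/∂y = 3*y*z + 10*y
∇×V = (-3*x*y + 2*x*z^2 + 9*y^2, -2*y*z^2 - 42*z^2 + 40*z, 3*y*z + 10*y)
At (2, 1, 1): (7, -4, 13).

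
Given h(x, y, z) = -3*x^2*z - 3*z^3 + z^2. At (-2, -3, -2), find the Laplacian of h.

∂²h/∂x² = -6*z
∂²h/∂y² = 0
∂²h/∂z² = 2*(-9*z + 1)
∇²h = -24*z + 2
At (-2, -3, -2): 50.

50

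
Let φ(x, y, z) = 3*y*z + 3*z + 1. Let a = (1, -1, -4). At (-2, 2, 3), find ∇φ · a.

∂φ/∂x = 0
∂φ/∂y = 3*z
∂φ/∂z = 3*y + 3
∇φ at (-2, 2, 3) = (0, 9, 9)
∇φ · a = (0)(1) + (9)(-1) + (9)(-4) = -45

-45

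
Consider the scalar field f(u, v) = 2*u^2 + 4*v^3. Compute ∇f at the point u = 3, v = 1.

∂f/∂u = 4*u
∂f/∂v = 12*v^2
∇f = (4*u, 12*v^2)
At (3, 1): (12, 12).

(12, 12)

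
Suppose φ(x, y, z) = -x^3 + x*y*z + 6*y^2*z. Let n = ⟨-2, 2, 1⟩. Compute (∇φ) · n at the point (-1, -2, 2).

-60

∂φ/∂x = -3*x^2 + y*z
∂φ/∂y = x*z + 12*y*z
∂φ/∂z = x*y + 6*y^2
∇φ at (-1, -2, 2) = (-7, -50, 26)
∇φ · n = (-7)(-2) + (-50)(2) + (26)(1) = -60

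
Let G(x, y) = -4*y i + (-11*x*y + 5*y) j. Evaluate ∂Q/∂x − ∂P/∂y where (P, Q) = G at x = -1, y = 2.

-18

∂G₂/∂x = -11*y
∂G₁/∂y = -4
Scalar curl = -11*y + 4
At (-1, 2): -18.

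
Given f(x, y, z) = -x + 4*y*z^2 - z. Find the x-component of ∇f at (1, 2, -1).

(∇f)_1 = ∂f/∂x = -1
At (1, 2, -1): -1.

-1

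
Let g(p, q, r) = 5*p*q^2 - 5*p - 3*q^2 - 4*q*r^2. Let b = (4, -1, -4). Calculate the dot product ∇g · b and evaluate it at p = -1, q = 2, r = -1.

∂g/∂p = 5*q^2 - 5
∂g/∂q = 10*p*q - 6*q - 4*r^2
∂g/∂r = -8*q*r
∇g at (-1, 2, -1) = (15, -36, 16)
∇g · b = (15)(4) + (-36)(-1) + (16)(-4) = 32

32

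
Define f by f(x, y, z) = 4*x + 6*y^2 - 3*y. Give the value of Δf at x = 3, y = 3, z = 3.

∂²f/∂x² = 0
∂²f/∂y² = 12
∂²f/∂z² = 0
∇²f = 12
At (3, 3, 3): 12.

12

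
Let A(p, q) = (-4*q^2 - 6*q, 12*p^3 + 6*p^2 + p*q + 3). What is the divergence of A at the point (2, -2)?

∂A₁/∂p = 0
∂A₂/∂q = p
∇·A = p
At (2, -2): 2.

2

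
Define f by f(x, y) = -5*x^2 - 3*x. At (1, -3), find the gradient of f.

(-13, 0)

∂f/∂x = -10*x - 3
∂f/∂y = 0
∇f = (-10*x - 3, 0)
At (1, -3): (-13, 0).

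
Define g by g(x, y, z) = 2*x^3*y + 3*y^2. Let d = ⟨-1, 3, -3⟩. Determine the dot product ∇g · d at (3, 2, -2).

∂g/∂x = 6*x^2*y
∂g/∂y = 2*x^3 + 6*y
∂g/∂z = 0
∇g at (3, 2, -2) = (108, 66, 0)
∇g · d = (108)(-1) + (66)(3) + (0)(-3) = 90

90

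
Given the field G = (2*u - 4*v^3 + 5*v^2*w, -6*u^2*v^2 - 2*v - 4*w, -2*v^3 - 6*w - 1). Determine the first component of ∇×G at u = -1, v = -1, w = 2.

(∇×G)_1 = ∂G₃/∂v − ∂G₂/∂w
= -6*v^2 − (-4)
= -6*v^2 + 4
At (-1, -1, 2): -2.

-2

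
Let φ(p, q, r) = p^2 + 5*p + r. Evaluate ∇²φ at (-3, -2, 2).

2

∂²φ/∂p² = 2
∂²φ/∂q² = 0
∂²φ/∂r² = 0
∇²φ = 2
At (-3, -2, 2): 2.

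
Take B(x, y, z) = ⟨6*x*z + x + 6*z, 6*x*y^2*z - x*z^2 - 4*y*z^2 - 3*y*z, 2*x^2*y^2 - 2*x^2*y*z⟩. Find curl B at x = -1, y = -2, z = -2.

(∇×B)₁ = ∂B₃/∂y − ∂B₂/∂z = 4*x^2*y - 2*x^2*z - 6*x*y^2 + 2*x*z + 8*y*z + 3*y
(∇×B)₂ = ∂B₁/∂z − ∂B₃/∂x = -4*x*y^2 + 4*x*y*z + 6*x + 6
(∇×B)₃ = ∂B₂/∂x − ∂B₁/∂y = 6*y^2*z - z^2
∇×B = (4*x^2*y - 2*x^2*z - 6*x*y^2 + 2*x*z + 8*y*z + 3*y, -4*x*y^2 + 4*x*y*z + 6*x + 6, 6*y^2*z - z^2)
At (-1, -2, -2): (50, 0, -52).

(50, 0, -52)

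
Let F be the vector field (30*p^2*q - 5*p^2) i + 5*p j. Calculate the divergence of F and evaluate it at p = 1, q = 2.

110

∂F₁/∂p = 60*p*q - 10*p
∂F₂/∂q = 0
∇·F = 60*p*q - 10*p
At (1, 2): 110.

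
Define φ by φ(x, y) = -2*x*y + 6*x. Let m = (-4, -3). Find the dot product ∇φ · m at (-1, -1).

∂φ/∂x = -2*y + 6
∂φ/∂y = -2*x
∇φ at (-1, -1) = (8, 2)
∇φ · m = (8)(-4) + (2)(-3) = -38

-38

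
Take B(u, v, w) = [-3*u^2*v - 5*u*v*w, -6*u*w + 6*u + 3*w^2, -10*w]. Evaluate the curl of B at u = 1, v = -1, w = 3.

(∇×B)₁ = ∂B₃/∂v − ∂B₂/∂w = 6*u - 6*w
(∇×B)₂ = ∂B₁/∂w − ∂B₃/∂u = -5*u*v
(∇×B)₃ = ∂B₂/∂u − ∂B₁/∂v = 3*u^2 + 5*u*w - 6*w + 6
∇×B = (6*u - 6*w, -5*u*v, 3*u^2 + 5*u*w - 6*w + 6)
At (1, -1, 3): (-12, 5, 6).

(-12, 5, 6)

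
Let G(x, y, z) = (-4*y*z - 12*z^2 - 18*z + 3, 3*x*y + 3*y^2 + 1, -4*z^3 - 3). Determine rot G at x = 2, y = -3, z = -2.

(∇×G)₁ = ∂G₃/∂y − ∂G₂/∂z = 0
(∇×G)₂ = ∂G₁/∂z − ∂G₃/∂x = -4*y - 24*z - 18
(∇×G)₃ = ∂G₂/∂x − ∂G₁/∂y = 3*y + 4*z
∇×G = (0, -4*y - 24*z - 18, 3*y + 4*z)
At (2, -3, -2): (0, 42, -17).

(0, 42, -17)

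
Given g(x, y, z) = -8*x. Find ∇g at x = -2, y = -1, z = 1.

(-8, 0, 0)

∂g/∂x = -8
∂g/∂y = 0
∂g/∂z = 0
∇g = (-8, 0, 0)
At (-2, -1, 1): (-8, 0, 0).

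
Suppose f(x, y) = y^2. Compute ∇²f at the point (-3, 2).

∂²f/∂x² = 0
∂²f/∂y² = 2
∇²f = 2
At (-3, 2): 2.

2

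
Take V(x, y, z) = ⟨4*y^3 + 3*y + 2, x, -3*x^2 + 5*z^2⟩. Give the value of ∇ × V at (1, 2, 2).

(∇×V)₁ = ∂V₃/∂y − ∂V₂/∂z = 0
(∇×V)₂ = ∂V₁/∂z − ∂V₃/∂x = 6*x
(∇×V)₃ = ∂V₂/∂x − ∂V₁/∂y = -12*y^2 - 2
∇×V = (0, 6*x, -12*y^2 - 2)
At (1, 2, 2): (0, 6, -50).

(0, 6, -50)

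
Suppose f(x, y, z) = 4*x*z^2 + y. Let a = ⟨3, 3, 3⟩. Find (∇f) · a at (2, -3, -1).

-33

∂f/∂x = 4*z^2
∂f/∂y = 1
∂f/∂z = 8*x*z
∇f at (2, -3, -1) = (4, 1, -16)
∇f · a = (4)(3) + (1)(3) + (-16)(3) = -33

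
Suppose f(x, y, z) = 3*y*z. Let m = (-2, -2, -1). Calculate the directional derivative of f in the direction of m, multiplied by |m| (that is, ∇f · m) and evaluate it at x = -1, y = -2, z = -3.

∂f/∂x = 0
∂f/∂y = 3*z
∂f/∂z = 3*y
∇f at (-1, -2, -3) = (0, -9, -6)
∇f · m = (0)(-2) + (-9)(-2) + (-6)(-1) = 24

24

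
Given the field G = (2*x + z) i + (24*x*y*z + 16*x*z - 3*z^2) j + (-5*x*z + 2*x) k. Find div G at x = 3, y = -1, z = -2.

-157

∂G₁/∂x = 2
∂G₂/∂y = 24*x*z
∂G₃/∂z = -5*x
∇·G = 24*x*z - 5*x + 2
At (3, -1, -2): -157.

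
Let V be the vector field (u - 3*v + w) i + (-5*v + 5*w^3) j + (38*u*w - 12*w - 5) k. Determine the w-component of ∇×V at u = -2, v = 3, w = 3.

(∇×V)_3 = ∂V₂/∂u − ∂V₁/∂v
= 0 − (-3)
= 3
At (-2, 3, 3): 3.

3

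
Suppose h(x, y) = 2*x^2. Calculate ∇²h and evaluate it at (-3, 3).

4

∂²h/∂x² = 4
∂²h/∂y² = 0
∇²h = 4
At (-3, 3): 4.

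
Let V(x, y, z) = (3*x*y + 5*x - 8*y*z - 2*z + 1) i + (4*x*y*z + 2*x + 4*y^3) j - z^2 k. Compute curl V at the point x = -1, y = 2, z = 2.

(8, -18, 37)

(∇×V)₁ = ∂V₃/∂y − ∂V₂/∂z = -4*x*y
(∇×V)₂ = ∂V₁/∂z − ∂V₃/∂x = -8*y - 2
(∇×V)₃ = ∂V₂/∂x − ∂V₁/∂y = -3*x + 4*y*z + 8*z + 2
∇×V = (-4*x*y, -8*y - 2, -3*x + 4*y*z + 8*z + 2)
At (-1, 2, 2): (8, -18, 37).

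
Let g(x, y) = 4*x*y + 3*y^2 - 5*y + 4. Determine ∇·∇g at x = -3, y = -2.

6

∂²g/∂x² = 0
∂²g/∂y² = 6
∇²g = 6
At (-3, -2): 6.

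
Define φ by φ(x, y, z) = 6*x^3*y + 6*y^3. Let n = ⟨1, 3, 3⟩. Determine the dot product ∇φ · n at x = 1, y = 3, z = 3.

∂φ/∂x = 18*x^2*y
∂φ/∂y = 6*x^3 + 18*y^2
∂φ/∂z = 0
∇φ at (1, 3, 3) = (54, 168, 0)
∇φ · n = (54)(1) + (168)(3) + (0)(3) = 558

558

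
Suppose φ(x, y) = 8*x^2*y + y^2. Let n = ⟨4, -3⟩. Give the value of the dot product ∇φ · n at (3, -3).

-774

∂φ/∂x = 16*x*y
∂φ/∂y = 8*x^2 + 2*y
∇φ at (3, -3) = (-144, 66)
∇φ · n = (-144)(4) + (66)(-3) = -774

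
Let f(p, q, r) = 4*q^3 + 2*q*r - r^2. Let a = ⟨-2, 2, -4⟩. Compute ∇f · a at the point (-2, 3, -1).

∂f/∂p = 0
∂f/∂q = 12*q^2 + 2*r
∂f/∂r = 2*q - 2*r
∇f at (-2, 3, -1) = (0, 106, 8)
∇f · a = (0)(-2) + (106)(2) + (8)(-4) = 180

180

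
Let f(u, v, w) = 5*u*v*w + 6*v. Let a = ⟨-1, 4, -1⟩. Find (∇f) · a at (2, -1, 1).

∂f/∂u = 5*v*w
∂f/∂v = 5*u*w + 6
∂f/∂w = 5*u*v
∇f at (2, -1, 1) = (-5, 16, -10)
∇f · a = (-5)(-1) + (16)(4) + (-10)(-1) = 79

79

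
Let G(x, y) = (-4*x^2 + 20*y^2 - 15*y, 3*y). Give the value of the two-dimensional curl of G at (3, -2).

∂G₂/∂x = 0
∂G₁/∂y = 40*y - 15
Scalar curl = -40*y + 15
At (3, -2): 95.

95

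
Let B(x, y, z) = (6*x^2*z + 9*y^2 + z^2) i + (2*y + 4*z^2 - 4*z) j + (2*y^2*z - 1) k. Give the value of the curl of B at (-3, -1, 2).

(∇×B)₁ = ∂B₃/∂y − ∂B₂/∂z = 4*y*z - 8*z + 4
(∇×B)₂ = ∂B₁/∂z − ∂B₃/∂x = 6*x^2 + 2*z
(∇×B)₃ = ∂B₂/∂x − ∂B₁/∂y = -18*y
∇×B = (4*y*z - 8*z + 4, 6*x^2 + 2*z, -18*y)
At (-3, -1, 2): (-20, 58, 18).

(-20, 58, 18)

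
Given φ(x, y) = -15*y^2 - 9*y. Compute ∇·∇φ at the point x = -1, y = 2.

-30

∂²φ/∂x² = 0
∂²φ/∂y² = -30
∇²φ = -30
At (-1, 2): -30.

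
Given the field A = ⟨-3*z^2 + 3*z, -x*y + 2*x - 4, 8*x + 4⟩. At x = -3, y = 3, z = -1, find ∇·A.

∂A₁/∂x = 0
∂A₂/∂y = -x
∂A₃/∂z = 0
∇·A = -x
At (-3, 3, -1): 3.

3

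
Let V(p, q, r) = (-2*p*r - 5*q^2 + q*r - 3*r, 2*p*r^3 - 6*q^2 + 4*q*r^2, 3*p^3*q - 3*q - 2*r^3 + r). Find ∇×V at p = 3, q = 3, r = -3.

(∇×V)₁ = ∂V₃/∂q − ∂V₂/∂r = 3*p^3 - 6*p*r^2 - 8*q*r - 3
(∇×V)₂ = ∂V₁/∂r − ∂V₃/∂p = -9*p^2*q - 2*p + q - 3
(∇×V)₃ = ∂V₂/∂p − ∂V₁/∂q = 10*q + 2*r^3 - r
∇×V = (3*p^3 - 6*p*r^2 - 8*q*r - 3, -9*p^2*q - 2*p + q - 3, 10*q + 2*r^3 - r)
At (3, 3, -3): (-12, -249, -21).

(-12, -249, -21)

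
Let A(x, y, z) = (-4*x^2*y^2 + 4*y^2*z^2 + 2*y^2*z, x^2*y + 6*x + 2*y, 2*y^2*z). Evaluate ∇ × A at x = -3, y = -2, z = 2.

(-16, 72, -46)

(∇×A)₁ = ∂A₃/∂y − ∂A₂/∂z = 4*y*z
(∇×A)₂ = ∂A₁/∂z − ∂A₃/∂x = 8*y^2*z + 2*y^2
(∇×A)₃ = ∂A₂/∂x − ∂A₁/∂y = 8*x^2*y + 2*x*y - 8*y*z^2 - 4*y*z + 6
∇×A = (4*y*z, 8*y^2*z + 2*y^2, 8*x^2*y + 2*x*y - 8*y*z^2 - 4*y*z + 6)
At (-3, -2, 2): (-16, 72, -46).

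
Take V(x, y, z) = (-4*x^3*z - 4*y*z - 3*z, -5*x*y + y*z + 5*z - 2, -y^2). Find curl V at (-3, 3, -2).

(∇×V)₁ = ∂V₃/∂y − ∂V₂/∂z = -3*y - 5
(∇×V)₂ = ∂V₁/∂z − ∂V₃/∂x = -4*x^3 - 4*y - 3
(∇×V)₃ = ∂V₂/∂x − ∂V₁/∂y = -5*y + 4*z
∇×V = (-3*y - 5, -4*x^3 - 4*y - 3, -5*y + 4*z)
At (-3, 3, -2): (-14, 93, -23).

(-14, 93, -23)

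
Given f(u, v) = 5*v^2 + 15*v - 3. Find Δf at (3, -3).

10

∂²f/∂u² = 0
∂²f/∂v² = 10
∇²f = 10
At (3, -3): 10.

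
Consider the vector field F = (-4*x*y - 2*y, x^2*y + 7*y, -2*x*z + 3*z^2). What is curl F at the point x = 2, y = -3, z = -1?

(∇×F)₁ = ∂F₃/∂y − ∂F₂/∂z = 0
(∇×F)₂ = ∂F₁/∂z − ∂F₃/∂x = 2*z
(∇×F)₃ = ∂F₂/∂x − ∂F₁/∂y = 2*x*y + 4*x + 2
∇×F = (0, 2*z, 2*x*y + 4*x + 2)
At (2, -3, -1): (0, -2, -2).

(0, -2, -2)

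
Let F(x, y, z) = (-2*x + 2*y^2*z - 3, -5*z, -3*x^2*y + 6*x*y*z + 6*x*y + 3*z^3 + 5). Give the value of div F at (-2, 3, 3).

∂F₁/∂x = -2
∂F₂/∂y = 0
∂F₃/∂z = 6*x*y + 9*z^2
∇·F = 6*x*y + 9*z^2 - 2
At (-2, 3, 3): 43.

43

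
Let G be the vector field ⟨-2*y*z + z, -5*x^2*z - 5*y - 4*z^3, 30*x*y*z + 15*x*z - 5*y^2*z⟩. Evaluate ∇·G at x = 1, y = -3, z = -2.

∂G₁/∂x = 0
∂G₂/∂y = -5
∂G₃/∂z = 30*x*y + 15*x - 5*y^2
∇·G = 30*x*y + 15*x - 5*y^2 - 5
At (1, -3, -2): -125.

-125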